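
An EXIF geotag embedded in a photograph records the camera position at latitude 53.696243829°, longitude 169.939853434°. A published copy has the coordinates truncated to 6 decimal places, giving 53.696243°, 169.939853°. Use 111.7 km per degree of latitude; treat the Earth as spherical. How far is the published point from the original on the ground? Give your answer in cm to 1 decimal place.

The latitude changed by +0.000000829° and the longitude by +0.000000434°.
North–south shift: 0.000000829 × 111700 = 0.0925993 m.
East–west at this latitude: 0.000000434° × 111700 × cos 53.6962° ≈ 0.000000434 × 66133.8 = 0.0287021 m.
Combined displacement = (0.0925993² + 0.0287021²)^½ ≈ 0.0969455 m.
That is 0.0969455 m = 9.6946 cm.

9.7 cm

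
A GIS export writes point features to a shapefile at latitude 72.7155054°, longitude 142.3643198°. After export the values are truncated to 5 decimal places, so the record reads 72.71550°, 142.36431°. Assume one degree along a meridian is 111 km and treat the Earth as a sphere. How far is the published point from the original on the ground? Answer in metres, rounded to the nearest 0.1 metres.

0.7 metres

The latitude changed by +0.0000054° and the longitude by +0.0000098°.
N–S: 0.0000054° × 111000 m/° = 0.5994 m.
East–west at this latitude: 0.0000098° × 111000 × cos 72.7155° ≈ 0.0000098 × 32979.9 = 0.323203 m.
Distance: √(0.5994² + 0.323203²) ≈ 0.680985 m.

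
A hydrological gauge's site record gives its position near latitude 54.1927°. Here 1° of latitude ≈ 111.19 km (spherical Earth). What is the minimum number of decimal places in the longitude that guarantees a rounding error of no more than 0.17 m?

At 54.1927° one degree of longitude covers 111190 × cos 54.1927° ≈ 111190 × 0.5851 ≈ 65052.9 m.
Rounding to N decimal places gives at most 0.5 × 10⁻ᴺ degrees of error, i.e. 0.5 × 10⁻ᴺ × 65052.9 m.
Need 0.5 × 65052.9 × 10⁻ᴺ ≤ 0.17 → 10⁻ᴺ ≤ 5.227e-06, so N ≥ 5.28.
So 6 decimal places suffice (0.0325 m); 5 would allow up to 0.325 m.

6 decimal places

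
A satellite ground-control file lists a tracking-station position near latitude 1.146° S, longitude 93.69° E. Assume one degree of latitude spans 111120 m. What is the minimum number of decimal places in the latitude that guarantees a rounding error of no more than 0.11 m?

One degree of latitude covers 111120 m.
With N decimal places the half-ulp bound is 0.5·10⁻ᴺ°, or 0.5·10⁻ᴺ × 111120 m on the ground.
Need 0.5 × 111120 × 10⁻ᴺ ≤ 0.11 → 10⁻ᴺ ≤ 1.980e-06, so N ≥ 5.70.
N = 5 would give 0.556 m (too coarse); N = 6 gives 0.0556 m ≤ 0.11 m.

6 decimal places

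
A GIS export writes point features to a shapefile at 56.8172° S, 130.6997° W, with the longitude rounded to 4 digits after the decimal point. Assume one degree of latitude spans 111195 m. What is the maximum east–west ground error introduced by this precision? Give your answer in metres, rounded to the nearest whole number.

3 metres

Rounding to 4 decimal places leaves the longitude within ±5e-05° of the true value.
Parallels shrink by cos φ, so at 56.8172° a degree of longitude is 111195 × 0.5473 ≈ 60858.4 m.
So at most 5e-05° × 60858.4 ≈ 3.04292 m east–west.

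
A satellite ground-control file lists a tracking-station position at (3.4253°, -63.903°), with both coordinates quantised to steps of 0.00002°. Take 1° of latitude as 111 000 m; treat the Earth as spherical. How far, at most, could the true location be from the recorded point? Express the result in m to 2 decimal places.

With a 0.00002° grid the true value lies within half a step, ±0.00002°/2 = ±1e-05°, of the stored one.
North–south component: 1e-05° × 111000 = 1.11 m.
East–west component at 3.4253°: 1e-05° × 111000 × cos 3.4253° ≈ 1e-05 × 110802 ≈ 1.10802 m.
Combining orthogonally: (1.11² + 1.10802²)^½ ≈ 1.56838 m.

1.57 m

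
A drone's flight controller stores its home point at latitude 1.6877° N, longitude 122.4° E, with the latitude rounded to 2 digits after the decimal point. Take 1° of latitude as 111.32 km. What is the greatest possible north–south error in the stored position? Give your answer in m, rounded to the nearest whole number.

Rounding to 2 decimal places leaves the latitude within ±0.005° of the true value.
So the N–S error is at most 0.005 × 111320 = 556.6 m.

557 m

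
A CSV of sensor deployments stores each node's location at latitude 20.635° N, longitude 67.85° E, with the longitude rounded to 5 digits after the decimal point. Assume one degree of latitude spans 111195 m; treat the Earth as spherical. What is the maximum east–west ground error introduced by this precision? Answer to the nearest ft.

Rounding to 5 decimal places leaves the longitude within ±5e-06° of the true value.
One degree of longitude at 20.635° is 111195 × cos 20.635° ≈ 111195 × 0.9358 = 104061 m.
So at most 5e-06° × 104061 ≈ 0.520306 m east–west.
In feet: 0.520306 m ÷ 0.3048 ≈ 1.707 ft.

2 ft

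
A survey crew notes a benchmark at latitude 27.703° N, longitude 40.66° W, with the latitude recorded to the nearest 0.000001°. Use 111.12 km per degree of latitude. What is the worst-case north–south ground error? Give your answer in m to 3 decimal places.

Rounding to 6 decimal places leaves the latitude within ±5e-07° of the true value.
So the N–S error is at most 5e-07 × 111120 = 0.05556 m.

0.056 m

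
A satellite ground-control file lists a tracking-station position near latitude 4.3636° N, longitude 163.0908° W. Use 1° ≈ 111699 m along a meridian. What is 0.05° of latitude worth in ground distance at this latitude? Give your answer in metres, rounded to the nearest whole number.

5585 metres

0.05° × 111699 m/° = 5584.95 m.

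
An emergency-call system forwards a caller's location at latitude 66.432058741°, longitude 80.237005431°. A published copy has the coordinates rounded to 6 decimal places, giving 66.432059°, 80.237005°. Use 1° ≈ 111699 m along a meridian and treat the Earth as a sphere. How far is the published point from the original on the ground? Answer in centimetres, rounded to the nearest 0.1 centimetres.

Δlat = 66.432058741 − 66.432059 = -0.000000259°; Δlon = 80.237005431 − 80.237005 = +0.000000431°.
N–S: -0.000000259° × 111699 m/° = -0.02893 m.
East–west at this latitude: 0.000000431° × 111699 × cos 66.4321° ≈ 0.000000431 × 44661.3 = 0.019249 m.
Distance: √(0.02893² + 0.019249²) ≈ 0.0347487 m.
That is 0.0347487 m = 3.4749 cm.

3.5 centimetres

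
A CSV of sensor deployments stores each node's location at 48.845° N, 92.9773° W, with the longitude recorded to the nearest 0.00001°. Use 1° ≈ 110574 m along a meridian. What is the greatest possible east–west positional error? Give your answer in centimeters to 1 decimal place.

Rounding to 5 decimal places leaves the longitude within ±5e-06° of the true value.
One degree of longitude at 48.845° is 110574 × cos 48.845° ≈ 110574 × 0.6581 = 72768.6 m.
Maximum E–W displacement: 5e-06 × 72768.6 = 0.363843 m.
That is 0.363843 m = 36.384 cm.

36.4 centimeters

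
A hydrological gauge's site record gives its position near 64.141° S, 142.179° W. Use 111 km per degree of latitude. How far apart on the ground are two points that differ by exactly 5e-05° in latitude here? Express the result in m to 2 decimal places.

5.55 m

Along a meridian 5e-05° is 5e-05 × 111000 = 5.55 m.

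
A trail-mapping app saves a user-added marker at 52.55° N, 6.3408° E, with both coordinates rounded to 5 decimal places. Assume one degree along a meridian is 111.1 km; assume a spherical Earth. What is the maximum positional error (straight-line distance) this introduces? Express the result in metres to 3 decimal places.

0.650 metres

Rounding to 5 decimal places leaves each coordinate within ±5e-06° of the true value.
N–S: 5e-06° × 111100 m/° = 0.5555 m.
E–W at 52.55°: 5e-06° × 111100 × cos 52.55° = 5e-06 × 111100 × 0.6081 ≈ 0.337782 m.
The two errors are perpendicular, so the maximum displacement is √(0.5555² + 0.337782²) ≈ 0.650136 m.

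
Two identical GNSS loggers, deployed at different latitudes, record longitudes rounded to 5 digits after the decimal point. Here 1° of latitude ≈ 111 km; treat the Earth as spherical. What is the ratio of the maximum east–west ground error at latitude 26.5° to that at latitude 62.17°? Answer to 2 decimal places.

Rounding to 5 decimal places leaves the longitude within ±5e-06° of the true value.
Error at 26.5° = 5e-06° × 111000 × cos 26.5° ≈ 0.555 × 0.8949 = 0.49669 m.
At 62.17°: 5e-06° × 111000 × cos 62.17° = 5e-06 × 111000 × 0.4668 ≈ 0.2591 m.
Ratio: 0.49669 / 0.2591 = cos 26.5° / cos 62.17° ≈ 1.9170.

1.92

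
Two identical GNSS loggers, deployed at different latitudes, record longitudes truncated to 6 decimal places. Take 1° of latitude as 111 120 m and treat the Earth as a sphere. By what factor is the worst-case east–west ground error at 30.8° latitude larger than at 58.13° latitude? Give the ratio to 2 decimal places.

1.63

Truncating at 6 decimal places can drop up to a full unit in the last place, so the longitude may be off by as much as 1e-06°.
At 30.8°: 1e-06° × 111120 × cos 30.8° = 1e-06 × 111120 × 0.8590 ≈ 0.095448 m.
Error at 58.13° = 1e-06° × 111120 × cos 58.13° ≈ 0.11112 × 0.5280 = 0.058671 m.
Ratio: 0.095448 / 0.058671 = cos 30.8° / cos 58.13° ≈ 1.6268.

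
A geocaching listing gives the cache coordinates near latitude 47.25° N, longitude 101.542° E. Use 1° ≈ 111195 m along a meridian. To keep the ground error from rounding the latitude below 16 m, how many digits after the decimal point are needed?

One degree of latitude covers 111195 m.
With N decimal places the half-ulp bound is 0.5·10⁻ᴺ°, or 0.5·10⁻ᴺ × 111195 m on the ground.
Setting 55597.5 × 10⁻ᴺ ≤ 16 gives 10ᴺ ≥ 3475, i.e. N ≥ 3.54.
So 4 decimal places suffice (5.56 m); 3 would allow up to 55.6 m.

4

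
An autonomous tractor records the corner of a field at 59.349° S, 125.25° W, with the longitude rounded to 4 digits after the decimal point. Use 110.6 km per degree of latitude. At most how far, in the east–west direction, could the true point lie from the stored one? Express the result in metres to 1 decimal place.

Rounding to 4 decimal places leaves the longitude within ±5e-05° of the true value.
One degree of longitude at 59.349° is 110600 × cos 59.349° ≈ 110600 × 0.5098 = 56384.7 m.
East–west error: 5e-05° × 56384.7 m/° ≈ 2.81923 m.

2.8 metres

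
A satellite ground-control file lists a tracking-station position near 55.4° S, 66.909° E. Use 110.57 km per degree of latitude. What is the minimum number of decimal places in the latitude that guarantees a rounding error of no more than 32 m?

4

One degree of latitude covers 110570 m.
Rounding to N decimal places gives at most 0.5 × 10⁻ᴺ degrees of error, i.e. 0.5 × 10⁻ᴺ × 110570 m.
Need 0.5 × 110570 × 10⁻ᴺ ≤ 32 → 10⁻ᴺ ≤ 5.788e-04, so N ≥ 3.24.
So 4 decimal places suffice (5.53 m); 3 would allow up to 55.3 m.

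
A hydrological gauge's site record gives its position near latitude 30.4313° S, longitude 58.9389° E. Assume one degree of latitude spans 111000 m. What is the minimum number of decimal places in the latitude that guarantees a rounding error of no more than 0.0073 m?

One degree of latitude covers 111000 m.
With N decimal places the half-ulp bound is 0.5·10⁻ᴺ°, or 0.5·10⁻ᴺ × 111000 m on the ground.
Need 0.5 × 111000 × 10⁻ᴺ ≤ 0.0073 → 10⁻ᴺ ≤ 1.315e-07, so N ≥ 6.88.
So 7 decimal places suffice (0.00555 m); 6 would allow up to 0.0555 m.

7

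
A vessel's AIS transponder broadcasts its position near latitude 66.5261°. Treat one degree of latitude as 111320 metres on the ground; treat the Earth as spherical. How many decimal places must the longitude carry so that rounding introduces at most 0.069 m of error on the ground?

At 66.5261° one degree of longitude covers 111320 × cos 66.5261° ≈ 111320 × 0.3983 ≈ 44342.2 m.
N decimal places → at most half a unit in the last place, 0.5 × 10⁻ᴺ° = 44342.2/2 × 10⁻ᴺ m.
Setting 22171.1 × 10⁻ᴺ ≤ 0.069 gives 10ᴺ ≥ 3.213e+05, i.e. N ≥ 5.51.
So 6 decimal places suffice (0.0222 m); 5 would allow up to 0.222 m.

6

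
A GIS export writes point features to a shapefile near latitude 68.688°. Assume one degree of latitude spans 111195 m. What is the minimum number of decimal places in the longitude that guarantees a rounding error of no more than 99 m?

3

At 68.688° one degree of longitude covers 111195 × cos 68.688° ≈ 111195 × 0.3634 ≈ 40413.4 m.
N decimal places → at most half a unit in the last place, 0.5 × 10⁻ᴺ° = 40413.4/2 × 10⁻ᴺ m.
Setting 20206.7 × 10⁻ᴺ ≤ 99 gives 10ᴺ ≥ 204.1, i.e. N ≥ 2.31.
At 2 places the error can reach 202 m, but 3 places keeps it to 20.2 m.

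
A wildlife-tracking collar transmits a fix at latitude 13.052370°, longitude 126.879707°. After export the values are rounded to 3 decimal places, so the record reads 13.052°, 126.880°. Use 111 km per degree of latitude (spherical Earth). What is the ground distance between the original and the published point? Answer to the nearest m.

52 m

The latitude changed by +0.000370° and the longitude by -0.000293°.
N–S: 0.000370° × 111000 m/° = 41.07 m.
E–W at 13.052°: -0.000293° × 111000 × cos 13.052° = -0.000293 × 111000 × 0.9742 ≈ -31.6828 m.
Hypotenuse of the two orthogonal shifts: √(41.07² + 31.6828²) = 51.8705 m.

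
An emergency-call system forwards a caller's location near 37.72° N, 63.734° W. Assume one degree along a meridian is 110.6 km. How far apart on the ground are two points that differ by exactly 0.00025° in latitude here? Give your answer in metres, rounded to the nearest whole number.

28 metres

0.00025° × 110600 m/° = 27.65 m.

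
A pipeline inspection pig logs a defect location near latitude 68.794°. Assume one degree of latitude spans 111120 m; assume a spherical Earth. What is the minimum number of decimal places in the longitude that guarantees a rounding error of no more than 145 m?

3 decimal places

At 68.794° one degree of longitude covers 111120 × cos 68.794° ≈ 111120 × 0.3617 ≈ 40194.6 m.
N decimal places → at most half a unit in the last place, 0.5 × 10⁻ᴺ° = 40194.6/2 × 10⁻ᴺ m.
Need 0.5 × 40194.6 × 10⁻ᴺ ≤ 145 → 10⁻ᴺ ≤ 7.215e-03, so N ≥ 2.14.
At 2 places the error can reach 201 m, but 3 places keeps it to 20.1 m.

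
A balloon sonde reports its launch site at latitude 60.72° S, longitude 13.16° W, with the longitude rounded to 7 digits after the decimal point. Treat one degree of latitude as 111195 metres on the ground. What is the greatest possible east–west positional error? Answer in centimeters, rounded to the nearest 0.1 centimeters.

Rounding to 7 decimal places leaves the longitude within ±5e-08° of the true value.
One degree of longitude at 60.72° is 111195 × cos 60.72° ≈ 111195 × 0.4891 = 54383 m.
Maximum E–W displacement: 5e-08 × 54383 = 0.00271915 m.
That is 0.00271915 m = 0.27192 cm.

0.3 centimeters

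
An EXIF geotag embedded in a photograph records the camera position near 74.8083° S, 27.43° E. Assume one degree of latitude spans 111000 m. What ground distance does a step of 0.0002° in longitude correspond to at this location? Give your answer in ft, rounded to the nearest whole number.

One degree of longitude here spans 111000 × cos 74.8083° = 111000 × 0.2620 ≈ 29087.5 m; 0.0002° of that is 5.8175 m.
Converting: 5.8175 m × 3.2808 ft/m ≈ 19.086 ft.

19 ft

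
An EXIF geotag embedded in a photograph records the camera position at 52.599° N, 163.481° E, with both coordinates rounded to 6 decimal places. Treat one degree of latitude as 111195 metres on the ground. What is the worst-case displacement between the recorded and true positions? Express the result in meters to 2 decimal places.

0.07 meters

Rounding to 6 decimal places leaves each coordinate within ±5e-07° of the true value.
N–S: 5e-07° × 111195 m/° = 0.0555975 m.
Longitude error → 5e-07 × 111195 × cos 52.599° = 5e-07 × 111195 × 0.6074 ≈ 0.0337693 m.
The two errors are perpendicular, so the maximum displacement is √(0.0555975² + 0.0337693²) ≈ 0.0650496 m.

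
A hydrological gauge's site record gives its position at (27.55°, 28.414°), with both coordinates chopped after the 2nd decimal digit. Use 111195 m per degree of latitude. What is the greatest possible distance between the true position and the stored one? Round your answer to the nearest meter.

1486 meters

Truncating at 2 decimal places can drop up to a full unit in the last place, so each coordinate may be off by as much as 0.01°.
N–S: 0.01° × 111195 m/° = 1111.95 m.
E–W at 27.55°: 0.01° × 111195 × cos 27.55° = 0.01 × 111195 × 0.8866 ≈ 985.863 m.
The two errors are perpendicular, so the maximum displacement is √(1111.95² + 985.863²) ≈ 1486.05 m.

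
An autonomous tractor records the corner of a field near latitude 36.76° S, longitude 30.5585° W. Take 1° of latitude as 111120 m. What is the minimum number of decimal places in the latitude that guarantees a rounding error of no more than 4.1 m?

One degree of latitude covers 111120 m.
With N decimal places the half-ulp bound is 0.5·10⁻ᴺ°, or 0.5·10⁻ᴺ × 111120 m on the ground.
Need 0.5 × 111120 × 10⁻ᴺ ≤ 4.1 → 10⁻ᴺ ≤ 7.379e-05, so N ≥ 4.13.
At 4 places the error can reach 5.56 m, but 5 places keeps it to 0.556 m.

5 decimal places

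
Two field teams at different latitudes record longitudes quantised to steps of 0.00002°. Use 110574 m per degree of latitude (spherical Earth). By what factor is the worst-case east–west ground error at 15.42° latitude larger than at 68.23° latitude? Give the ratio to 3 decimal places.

2.599

With a 0.00002° grid the true value lies within half a step, ±0.00002°/2 = ±1e-05°, of the stored one.
Error at 15.42° = 1e-05° × 110574 × cos 15.42° ≈ 1.1057 × 0.9640 = 1.0659 m.
Error at 68.23° = 1e-05° × 110574 × cos 68.23° ≈ 1.1057 × 0.3709 = 0.4101 m.
Ratio: 1.0659 / 0.4101 = cos 15.42° / cos 68.23° ≈ 2.5992.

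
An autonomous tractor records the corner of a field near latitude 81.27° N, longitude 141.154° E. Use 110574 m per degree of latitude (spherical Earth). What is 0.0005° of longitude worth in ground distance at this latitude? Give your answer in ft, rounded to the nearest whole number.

28 ft

0.0005° of longitude at 81.27° is 0.0005 × 110574 × cos 81.27° ≈ 0.0005 × 16782.7 = 8.39137 m.
Converting: 8.39137 m × 3.2808 ft/m ≈ 27.531 ft.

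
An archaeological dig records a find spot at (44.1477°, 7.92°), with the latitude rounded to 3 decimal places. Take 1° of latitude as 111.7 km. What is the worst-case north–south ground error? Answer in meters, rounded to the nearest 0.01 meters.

55.85 meters

Rounding to 3 decimal places leaves the latitude within ±0.0005° of the true value.
North–south distance: 0.0005° × 111700 m/° = 55.85 m.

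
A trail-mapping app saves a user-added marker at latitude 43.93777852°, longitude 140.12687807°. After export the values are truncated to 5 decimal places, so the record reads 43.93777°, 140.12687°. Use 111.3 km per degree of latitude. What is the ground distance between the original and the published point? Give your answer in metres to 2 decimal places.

1.15 metres

The latitude changed by +0.00000852° and the longitude by +0.00000807°.
North–south shift: 0.00000852 × 111300 = 0.948276 m.
East–west at this latitude: 0.00000807° × 111300 × cos 43.9378° ≈ 0.00000807 × 80146.4 = 0.646782 m.
Combined displacement = (0.948276² + 0.646782²)^½ ≈ 1.14785 m.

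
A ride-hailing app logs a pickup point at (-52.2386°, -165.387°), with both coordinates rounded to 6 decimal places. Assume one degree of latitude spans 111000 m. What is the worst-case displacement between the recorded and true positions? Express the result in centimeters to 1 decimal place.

6.5 centimeters

Rounding to 6 decimal places leaves each coordinate within ±5e-07° of the true value.
N–S: 5e-07° × 111000 m/° = 0.0555 m.
E–W at 52.2386°: 5e-07° × 111000 × cos 52.2386° = 5e-07 × 111000 × 0.6124 ≈ 0.0339868 m.
Worst case both components are at the extreme and orthogonal: √(0.0555² + 0.0339868²) ≈ 0.0650796 m.
That is 0.0650796 m = 6.508 cm.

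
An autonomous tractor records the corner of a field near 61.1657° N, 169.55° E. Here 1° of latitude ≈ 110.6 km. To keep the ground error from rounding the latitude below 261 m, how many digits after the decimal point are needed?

3 decimal places

One degree of latitude covers 110600 m.
With N decimal places the half-ulp bound is 0.5·10⁻ᴺ°, or 0.5·10⁻ᴺ × 110600 m on the ground.
Need 0.5 × 110600 × 10⁻ᴺ ≤ 261 → 10⁻ᴺ ≤ 4.720e-03, so N ≥ 2.33.
N = 2 would give 553 m (too coarse); N = 3 gives 55.3 m ≤ 261 m.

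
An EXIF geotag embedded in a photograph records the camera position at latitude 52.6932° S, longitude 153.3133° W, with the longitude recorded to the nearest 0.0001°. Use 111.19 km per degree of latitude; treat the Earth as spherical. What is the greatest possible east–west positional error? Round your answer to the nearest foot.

Rounding to 4 decimal places leaves the longitude within ±5e-05° of the true value.
One degree of longitude at 52.6932° is 111190 × cos 52.6932° ≈ 111190 × 0.6061 = 67390.3 m.
East–west error: 5e-05° × 67390.3 m/° ≈ 3.36952 m.
In feet: 3.36952 m ÷ 0.3048 ≈ 11.055 ft.

11 feet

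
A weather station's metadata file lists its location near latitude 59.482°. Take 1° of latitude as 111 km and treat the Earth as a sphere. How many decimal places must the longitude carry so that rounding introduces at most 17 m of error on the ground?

4 decimal places

At 59.482° one degree of longitude covers 111000 × cos 59.482° ≈ 111000 × 0.5078 ≈ 56366.8 m.
N decimal places → at most half a unit in the last place, 0.5 × 10⁻ᴺ° = 56366.8/2 × 10⁻ᴺ m.
Setting 28183.4 × 10⁻ᴺ ≤ 17 gives 10ᴺ ≥ 1658, i.e. N ≥ 3.22.
N = 3 would give 28.2 m (too coarse); N = 4 gives 2.82 m ≤ 17 m.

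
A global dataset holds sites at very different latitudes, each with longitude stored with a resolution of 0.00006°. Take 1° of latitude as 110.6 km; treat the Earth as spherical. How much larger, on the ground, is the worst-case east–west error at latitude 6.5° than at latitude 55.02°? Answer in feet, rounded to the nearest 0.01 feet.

4.58 feet

With a 0.00006° grid the true value lies within half a step, ±0.00006°/2 = ±3e-05°, of the stored one.
At 6.5°: 3e-05° × 110600 × cos 6.5° = 3e-05 × 110600 × 0.9936 ≈ 3.2967 m.
Error at 55.02° = 3e-05° × 110600 × cos 55.02° ≈ 3.318 × 0.5733 = 1.9022 m.
Difference: 3.2967 − 1.9022 = 1.3945 m.
In feet: 1.39449 m ÷ 0.3048 ≈ 4.5751 ft.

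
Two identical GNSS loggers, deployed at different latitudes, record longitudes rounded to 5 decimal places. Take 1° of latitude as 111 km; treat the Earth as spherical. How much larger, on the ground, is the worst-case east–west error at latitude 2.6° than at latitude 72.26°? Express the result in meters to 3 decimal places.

Rounding to 5 decimal places leaves the longitude within ±5e-06° of the true value.
At 2.6°: 5e-06° × 111000 × cos 2.6° = 5e-06 × 111000 × 0.9990 ≈ 0.55443 m.
Error at 72.26° = 5e-06° × 111000 × cos 72.26° ≈ 0.555 × 0.3047 = 0.16911 m.
So the lower-latitude error exceeds the higher by 0.55443 − 0.16911 = 0.38532 m.

0.385 meters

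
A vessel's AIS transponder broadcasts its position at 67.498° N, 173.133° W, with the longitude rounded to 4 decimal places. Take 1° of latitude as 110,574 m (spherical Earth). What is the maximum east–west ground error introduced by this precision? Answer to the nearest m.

2 m

Rounding to 4 decimal places leaves the longitude within ±5e-05° of the true value.
At latitude 67.498° a degree of longitude spans 110574 m × cos 67.498° = 110574 × 0.3827 ≈ 42318.4 m.
Maximum E–W displacement: 5e-05 × 42318.4 = 2.11592 m.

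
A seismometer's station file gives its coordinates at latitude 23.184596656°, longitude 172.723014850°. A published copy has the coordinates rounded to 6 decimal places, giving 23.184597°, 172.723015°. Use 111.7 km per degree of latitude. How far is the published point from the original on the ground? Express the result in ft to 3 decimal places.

The latitude changed by -0.000000344° and the longitude by -0.000000150°.
North–south shift: -0.000000344 × 111700 = -0.0384248 m.
E–W at 23.1846°: -0.000000150° × 111700 × cos 23.1846° = -0.000000150 × 111700 × 0.9192 ≈ -0.0154019 m.
Combined displacement = (0.0384248² + 0.0154019²)^½ ≈ 0.0413967 m.
Converting: 0.0413967 m × 3.2808 ft/m ≈ 0.13582 ft.

0.136 ft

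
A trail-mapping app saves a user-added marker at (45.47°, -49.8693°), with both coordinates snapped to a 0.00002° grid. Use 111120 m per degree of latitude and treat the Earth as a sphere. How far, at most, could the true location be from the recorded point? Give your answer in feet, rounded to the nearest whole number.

4 feet

With a 0.00002° grid the true value lies within half a step, ±0.00002°/2 = ±1e-05°, of the stored one.
North–south component: 1e-05° × 111120 = 1.1112 m.
E–W at 45.47°: 1e-05° × 111120 × cos 45.47° = 1e-05 × 111120 × 0.7013 ≈ 0.779265 m.
Combining orthogonally: (1.1112² + 0.779265²)^½ ≈ 1.35721 m.
Converting: 1.35721 m × 3.2808 ft/m ≈ 4.4528 ft.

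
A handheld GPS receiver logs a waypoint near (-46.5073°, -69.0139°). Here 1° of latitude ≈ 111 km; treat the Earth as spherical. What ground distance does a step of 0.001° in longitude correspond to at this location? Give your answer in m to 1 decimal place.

At 46.5073° a degree of longitude is 111000 × cos 46.5073° ≈ 76397.1 m, so 0.001° corresponds to 76.3971 m.

76.4 m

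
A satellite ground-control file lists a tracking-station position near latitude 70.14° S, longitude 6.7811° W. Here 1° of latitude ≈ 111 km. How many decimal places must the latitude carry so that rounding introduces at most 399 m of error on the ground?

3

One degree of latitude covers 111000 m.
Rounding to N decimal places gives at most 0.5 × 10⁻ᴺ degrees of error, i.e. 0.5 × 10⁻ᴺ × 111000 m.
Need 0.5 × 111000 × 10⁻ᴺ ≤ 399 → 10⁻ᴺ ≤ 7.189e-03, so N ≥ 2.14.
So 3 decimal places suffice (55.5 m); 2 would allow up to 555 m.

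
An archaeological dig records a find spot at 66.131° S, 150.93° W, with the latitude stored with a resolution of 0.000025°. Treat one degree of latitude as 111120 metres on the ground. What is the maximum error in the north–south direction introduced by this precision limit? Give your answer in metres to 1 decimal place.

1.4 metres

With a 0.000025° grid the true value lies within half a step, ±0.000025°/2 = ±1.25e-05°, of the stored one.
So the N–S error is at most 1.25e-05 × 111120 = 1.389 m.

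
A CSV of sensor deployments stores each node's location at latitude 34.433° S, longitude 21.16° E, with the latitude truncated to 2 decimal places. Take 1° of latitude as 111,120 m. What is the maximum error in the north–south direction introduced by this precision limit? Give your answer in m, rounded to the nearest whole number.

1111 m

Truncating at 2 decimal places can drop up to a full unit in the last place, so the latitude may be off by as much as 0.01°.
So the N–S error is at most 0.01 × 111120 = 1111.2 m.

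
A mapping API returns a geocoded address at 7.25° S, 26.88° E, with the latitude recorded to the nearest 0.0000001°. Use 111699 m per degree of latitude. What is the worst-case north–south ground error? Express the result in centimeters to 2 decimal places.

Rounding to 7 decimal places leaves the latitude within ±5e-08° of the true value.
North–south distance: 5e-08° × 111699 m/° = 0.00558495 m.
That is 0.00558495 m = 0.55849 cm.

0.56 centimeters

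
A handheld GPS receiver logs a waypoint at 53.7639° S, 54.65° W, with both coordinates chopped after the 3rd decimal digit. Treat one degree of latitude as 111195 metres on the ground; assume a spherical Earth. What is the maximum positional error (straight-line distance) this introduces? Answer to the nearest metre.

Truncating at 3 decimal places can drop up to a full unit in the last place, so each coordinate may be off by as much as 0.001°.
North–south component: 0.001° × 111195 = 111.195 m.
E–W at 53.7639°: 0.001° × 111195 × cos 53.7639° = 0.001 × 111195 × 0.5911 ≈ 65.7289 m.
Worst case both components are at the extreme and orthogonal: √(111.195² + 65.7289²) ≈ 129.169 m.

129 metres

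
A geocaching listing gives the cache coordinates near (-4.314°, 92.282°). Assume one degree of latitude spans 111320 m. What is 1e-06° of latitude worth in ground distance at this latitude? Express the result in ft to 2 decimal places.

0.37 ft

Along a meridian 1e-06° is 1e-06 × 111320 = 0.11132 m.
In feet: 0.11132 m ÷ 0.3048 ≈ 0.36522 ft.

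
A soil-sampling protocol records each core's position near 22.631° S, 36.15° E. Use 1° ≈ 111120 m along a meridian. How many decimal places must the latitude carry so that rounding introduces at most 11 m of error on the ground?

4 decimal places

One degree of latitude covers 111120 m.
With N decimal places the half-ulp bound is 0.5·10⁻ᴺ°, or 0.5·10⁻ᴺ × 111120 m on the ground.
Need 0.5 × 111120 × 10⁻ᴺ ≤ 11 → 10⁻ᴺ ≤ 1.980e-04, so N ≥ 3.70.
At 3 places the error can reach 55.6 m, but 4 places keeps it to 5.56 m.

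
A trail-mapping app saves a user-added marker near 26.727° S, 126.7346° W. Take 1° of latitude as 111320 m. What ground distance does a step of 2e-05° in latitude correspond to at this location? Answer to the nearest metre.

2 metres

Along a meridian 2e-05° is 2e-05 × 111320 = 2.2264 m.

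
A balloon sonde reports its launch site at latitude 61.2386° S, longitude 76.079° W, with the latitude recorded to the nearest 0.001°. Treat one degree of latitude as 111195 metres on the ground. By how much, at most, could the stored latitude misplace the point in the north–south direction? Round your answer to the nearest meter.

Rounding to 3 decimal places leaves the latitude within ±0.0005° of the true value.
So the N–S error is at most 0.0005 × 111195 = 55.5975 m.

56 meters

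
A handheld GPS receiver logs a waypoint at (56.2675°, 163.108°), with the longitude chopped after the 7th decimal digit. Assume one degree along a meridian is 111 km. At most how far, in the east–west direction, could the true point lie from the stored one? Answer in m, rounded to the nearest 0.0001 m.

0.0062 m

Truncating at 7 decimal places can drop up to a full unit in the last place, so the longitude may be off by as much as 1e-07°.
One degree of longitude at 56.2675° is 111000 × cos 56.2675° ≈ 111000 × 0.5553 = 61640.1 m.
East–west error: 1e-07° × 61640.1 m/° ≈ 0.00616401 m.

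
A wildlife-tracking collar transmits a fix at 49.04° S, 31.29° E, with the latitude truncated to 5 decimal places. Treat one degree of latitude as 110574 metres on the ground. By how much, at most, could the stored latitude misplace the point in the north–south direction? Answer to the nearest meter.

Truncating at 5 decimal places can drop up to a full unit in the last place, so the latitude may be off by as much as 1e-05°.
Along the meridian that is 1e-05° × 110574 m/° = 1.10574 m.

1 meters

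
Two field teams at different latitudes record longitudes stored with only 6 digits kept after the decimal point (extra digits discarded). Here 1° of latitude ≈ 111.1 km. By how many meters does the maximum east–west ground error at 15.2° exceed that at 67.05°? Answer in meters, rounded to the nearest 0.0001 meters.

Truncating at 6 decimal places can drop up to a full unit in the last place, so the longitude may be off by as much as 1e-06°.
Error at 15.2° = 1e-06° × 111100 × cos 15.2° ≈ 0.1111 × 0.9650 = 0.10721 m.
At 67.05°: 1e-06° × 111100 × cos 67.05° = 1e-06 × 111100 × 0.3899 ≈ 0.043321 m.
Difference: 0.10721 − 0.043321 = 0.063892 m.

0.0639 meters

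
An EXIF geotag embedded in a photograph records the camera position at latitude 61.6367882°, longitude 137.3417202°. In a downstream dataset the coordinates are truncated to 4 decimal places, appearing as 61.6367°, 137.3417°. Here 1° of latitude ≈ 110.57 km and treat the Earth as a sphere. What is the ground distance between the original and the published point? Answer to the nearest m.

The latitude changed by +0.0000882° and the longitude by +0.0000202°.
N–S: 0.0000882° × 110570 m/° = 9.75227 m.
East–west at this latitude: 0.0000202° × 110570 × cos 61.6367° ≈ 0.0000202 × 52527.5 = 1.06105 m.
Distance: √(9.75227² + 1.06105²) ≈ 9.80983 m.

10 m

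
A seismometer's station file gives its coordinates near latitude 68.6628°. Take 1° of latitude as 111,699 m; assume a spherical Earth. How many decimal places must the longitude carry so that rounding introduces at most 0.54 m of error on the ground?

5 decimal places

At 68.6628° one degree of longitude covers 111699 × cos 68.6628° ≈ 111699 × 0.3639 ≈ 40642.4 m.
With N decimal places the half-ulp bound is 0.5·10⁻ᴺ°, or 0.5·10⁻ᴺ × 40642.4 m on the ground.
Setting 20321.2 × 10⁻ᴺ ≤ 0.54 gives 10ᴺ ≥ 3.763e+04, i.e. N ≥ 4.58.
N = 4 would give 2.03 m (too coarse); N = 5 gives 0.203 m ≤ 0.54 m.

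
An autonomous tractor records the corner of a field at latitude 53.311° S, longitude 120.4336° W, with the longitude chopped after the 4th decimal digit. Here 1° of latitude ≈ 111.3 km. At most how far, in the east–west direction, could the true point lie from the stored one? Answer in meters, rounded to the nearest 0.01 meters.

Truncating at 4 decimal places can drop up to a full unit in the last place, so the longitude may be off by as much as 0.0001°.
One degree of longitude at 53.311° is 111300 × cos 53.311° ≈ 111300 × 0.5975 = 66498.5 m.
So at most 0.0001° × 66498.5 ≈ 6.64985 m east–west.

6.65 meters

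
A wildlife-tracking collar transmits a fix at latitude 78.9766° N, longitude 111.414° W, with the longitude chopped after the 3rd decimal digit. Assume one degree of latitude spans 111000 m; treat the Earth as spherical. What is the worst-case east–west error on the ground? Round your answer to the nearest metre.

Truncating at 3 decimal places can drop up to a full unit in the last place, so the longitude may be off by as much as 0.001°.
Parallels shrink by cos φ, so at 78.9766° a degree of longitude is 111000 × 0.1912 ≈ 21224.3 m.
East–west error: 0.001° × 21224.3 m/° ≈ 21.2243 m.

21 metres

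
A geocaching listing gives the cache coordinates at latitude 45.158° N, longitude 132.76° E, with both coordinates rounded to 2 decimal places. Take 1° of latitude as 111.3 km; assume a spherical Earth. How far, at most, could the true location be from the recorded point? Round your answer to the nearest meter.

681 meters

Rounding to 2 decimal places leaves each coordinate within ±0.005° of the true value.
North–south component: 0.005° × 111300 = 556.5 m.
East–west component at 45.158°: 0.005° × 111300 × cos 45.158° ≈ 0.005 × 78483.7 ≈ 392.418 m.
Worst case both components are at the extreme and orthogonal: √(556.5² + 392.418²) ≈ 680.944 m.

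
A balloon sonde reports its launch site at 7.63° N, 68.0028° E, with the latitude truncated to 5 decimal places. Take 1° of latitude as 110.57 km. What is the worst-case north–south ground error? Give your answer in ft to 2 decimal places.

3.63 ft

Truncating at 5 decimal places can drop up to a full unit in the last place, so the latitude may be off by as much as 1e-05°.
So the N–S error is at most 1e-05 × 110570 = 1.1057 m.
In feet: 1.1057 m ÷ 0.3048 ≈ 3.6276 ft.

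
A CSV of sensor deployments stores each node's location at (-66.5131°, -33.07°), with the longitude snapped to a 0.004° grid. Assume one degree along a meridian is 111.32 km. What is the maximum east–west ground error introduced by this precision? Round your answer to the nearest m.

With a 0.004° grid the true value lies within half a step, ±0.004°/2 = ±0.002°, of the stored one.
At latitude 66.5131° a degree of longitude spans 111320 m × cos 66.5131° = 111320 × 0.3985 ≈ 44365.4 m.
Maximum E–W displacement: 0.002 × 44365.4 = 88.7308 m.

89 m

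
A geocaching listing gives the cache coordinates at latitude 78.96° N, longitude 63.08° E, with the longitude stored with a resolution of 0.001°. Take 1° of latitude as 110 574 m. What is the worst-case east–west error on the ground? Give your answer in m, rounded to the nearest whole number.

With a 0.001° grid the true value lies within half a step, ±0.001°/2 = ±0.0005°, of the stored one.
Parallels shrink by cos φ, so at 78.96° a degree of longitude is 110574 × 0.1915 ≈ 21174.3 m.
Maximum E–W displacement: 0.0005 × 21174.3 = 10.5871 m.

11 m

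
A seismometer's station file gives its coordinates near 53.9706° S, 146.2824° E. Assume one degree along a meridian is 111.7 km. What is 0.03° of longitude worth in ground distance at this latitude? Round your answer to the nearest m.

1971 m

At 53.9706° a degree of longitude is 111700 × cos 53.9706° ≈ 65702 m, so 0.03° corresponds to 1971.06 m.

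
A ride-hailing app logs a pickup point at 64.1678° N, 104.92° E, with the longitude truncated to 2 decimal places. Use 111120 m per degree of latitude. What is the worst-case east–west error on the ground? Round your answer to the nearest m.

484 m

Truncating at 2 decimal places can drop up to a full unit in the last place, so the longitude may be off by as much as 0.01°.
Parallels shrink by cos φ, so at 64.1678° a degree of longitude is 111120 × 0.4357 ≈ 48419.1 m.
So at most 0.01° × 48419.1 ≈ 484.191 m east–west.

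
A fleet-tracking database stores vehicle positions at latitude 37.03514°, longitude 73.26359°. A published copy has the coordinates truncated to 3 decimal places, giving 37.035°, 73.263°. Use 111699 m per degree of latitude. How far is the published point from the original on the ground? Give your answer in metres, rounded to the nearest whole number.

55 metres

Δlat = 37.03514 − 37.035 = +0.00014°; Δlon = 73.26359 − 73.263 = +0.00059°.
N–S: 0.00014° × 111699 m/° = 15.6379 m.
E–W at 37.035°: 0.00059° × 111699 × cos 37.035° = 0.00059 × 111699 × 0.7983 ≈ 52.6078 m.
Hypotenuse of the two orthogonal shifts: √(15.6379² + 52.6078²) = 54.8828 m.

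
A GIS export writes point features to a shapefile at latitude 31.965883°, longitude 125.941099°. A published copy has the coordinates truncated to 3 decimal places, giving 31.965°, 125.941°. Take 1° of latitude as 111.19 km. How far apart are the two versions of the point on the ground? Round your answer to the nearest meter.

99 meters

The latitude changed by +0.000883° and the longitude by +0.000099°.
N–S: 0.000883° × 111190 m/° = 98.1808 m.
East–west at this latitude: 0.000099° × 111190 × cos 31.965° ≈ 0.000099 × 94330.4 = 9.33871 m.
Distance: √(98.1808² + 9.33871²) ≈ 98.6239 m.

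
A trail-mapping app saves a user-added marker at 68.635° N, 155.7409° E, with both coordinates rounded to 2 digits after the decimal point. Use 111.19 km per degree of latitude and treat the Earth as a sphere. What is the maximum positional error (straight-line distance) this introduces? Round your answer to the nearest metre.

Rounding to 2 decimal places leaves each coordinate within ±0.005° of the true value.
North–south component: 0.005° × 111190 = 555.95 m.
East–west component at 68.635°: 0.005° × 111190 × cos 68.635° ≈ 0.005 × 40507.4 ≈ 202.537 m.
Worst case both components are at the extreme and orthogonal: √(555.95² + 202.537²) ≈ 591.694 m.

592 metres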